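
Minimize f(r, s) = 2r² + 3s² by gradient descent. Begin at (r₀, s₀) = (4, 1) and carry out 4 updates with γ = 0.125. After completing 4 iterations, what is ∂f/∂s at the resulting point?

0.0234375

∇f = (4r, 6s)
Step 1: at (4, 1), ∇f = (16, 6) → (4, 1) − 0.125·(16, 6) = (2, 0.25)
Step 2: at (2, 0.25), ∇f = (8, 1.5) → (2, 0.25) − 0.125·(8, 1.5) = (1, 0.0625)
Step 3: at (1, 0.0625), ∇f = (4, 0.375) → (1, 0.0625) − 0.125·(4, 0.375) = (0.5, 0.015625)
Step 4: at (0.5, 0.015625), ∇f = (2, 0.09375) → (0.5, 0.015625) − 0.125·(2, 0.09375) = (0.25, 0.00390625)
∂f/∂s at (0.25, 0.00390625) = 0.0234375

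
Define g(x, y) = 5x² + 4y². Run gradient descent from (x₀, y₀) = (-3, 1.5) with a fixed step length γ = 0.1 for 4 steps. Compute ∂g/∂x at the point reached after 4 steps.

∇g = (10x, 8y)
Step 1: at (-3, 1.5), ∇g = (-30, 12) → (-3, 1.5) − 0.1·(-30, 12) = (0, 0.3)
Step 2: at (0, 0.3), ∇g = (0, 2.4) → (0, 0.3) − 0.1·(0, 2.4) = (0, 0.06)
Step 3: at (0, 0.06), ∇g = (0, 0.48) → (0, 0.06) − 0.1·(0, 0.48) = (0, 0.012)
Step 4: at (0, 0.012), ∇g = (0, 0.096) → (0, 0.012) − 0.1·(0, 0.096) = (0, 0.0024)
∂g/∂x at (0, 0.0024) = 0

0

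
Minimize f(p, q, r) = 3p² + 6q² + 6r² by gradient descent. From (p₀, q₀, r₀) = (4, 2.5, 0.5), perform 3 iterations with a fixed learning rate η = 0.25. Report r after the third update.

-4

∇f = (6p, 12q, 12r)
Step 1: at (4, 2.5, 0.5), ∇f = (24, 30, 6) → (4, 2.5, 0.5) − 0.25·(24, 30, 6) = (-2, -5, -1)
Step 2: at (-2, -5, -1), ∇f = (-12, -60, -12) → (-2, -5, -1) − 0.25·(-12, -60, -12) = (1, 10, 2)
Step 3: at (1, 10, 2), ∇f = (6, 120, 24) → (1, 10, 2) − 0.25·(6, 120, 24) = (-0.5, -20, -4)
r = -4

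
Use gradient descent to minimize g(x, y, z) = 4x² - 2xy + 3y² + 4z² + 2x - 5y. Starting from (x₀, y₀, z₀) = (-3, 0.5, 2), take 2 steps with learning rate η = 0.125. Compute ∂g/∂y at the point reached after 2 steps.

∇g = (8x - 2y + 2, -2x + 6y - 5, 8z)
Step 1: at (-3, 0.5, 2), ∇g = (-23, 4, 16) → (-3, 0.5, 2) − 0.125·(-23, 4, 16) = (-0.125, 0, 0)
Step 2: at (-0.125, 0, 0), ∇g = (1, -4.75, 0) → (-0.125, 0, 0) − 0.125·(1, -4.75, 0) = (-0.25, 0.59375, 0)
∂g/∂y at (-0.25, 0.59375, 0) = -0.9375

-0.9375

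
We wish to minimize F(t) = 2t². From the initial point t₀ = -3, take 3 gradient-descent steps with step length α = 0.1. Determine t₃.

F′(t) = 4t
t₁ = -3 − 0.1·(-12) = -1.8
t₂ = -1.8 − 0.1·(-7.2) = -1.08
t₃ = -1.08 − 0.1·(-4.32) = -0.648

-0.648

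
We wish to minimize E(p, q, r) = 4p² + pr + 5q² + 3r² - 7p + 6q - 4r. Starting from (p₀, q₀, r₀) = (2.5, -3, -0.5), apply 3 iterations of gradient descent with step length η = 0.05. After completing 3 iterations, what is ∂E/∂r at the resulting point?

∇E = (8p + r - 7, 10q + 6, p + 6r - 4)
(p₁, q₁, r₁) = (2.5, -3, -0.5) − 0.05·(12.5, -24, -4.5) = (1.875, -1.8, -0.275)
(p₂, q₂, r₂) = (1.875, -1.8, -0.275) − 0.05·(7.725, -12, -3.775) = (1.48875, -1.2, -0.08625)
(p₃, q₃, r₃) = (1.48875, -1.2, -0.08625) − 0.05·(4.82375, -6, -3.02875) = (1.2475625, -0.9, 0.0651875)
∂E/∂r at (1.2475625, -0.9, 0.0651875) = -2.3613125

-2.3613125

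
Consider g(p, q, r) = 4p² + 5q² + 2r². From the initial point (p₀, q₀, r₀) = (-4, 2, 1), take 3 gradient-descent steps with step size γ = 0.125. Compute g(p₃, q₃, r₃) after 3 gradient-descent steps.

∇g = (8p, 10q, 4r)
Step 1: at (-4, 2, 1), ∇g = (-32, 20, 4) → (-4, 2, 1) − 0.125·(-32, 20, 4) = (0, -0.5, 0.5)
Step 2: at (0, -0.5, 0.5), ∇g = (0, -5, 2) → (0, -0.5, 0.5) − 0.125·(0, -5, 2) = (0, 0.125, 0.25)
Step 3: at (0, 0.125, 0.25), ∇g = (0, 1.25, 1) → (0, 0.125, 0.25) − 0.125·(0, 1.25, 1) = (0, -0.03125, 0.125)
g(0, -0.03125, 0.125) = 0.0361328125

0.0361328125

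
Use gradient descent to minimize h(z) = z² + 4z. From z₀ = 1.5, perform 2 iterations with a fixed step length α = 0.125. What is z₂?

-0.03125

h′(z) = 2z + 4
Step 1: h′(1.5) = 7; z₁ = 1.5 − 0.125·7 = 0.625
Step 2: h′(0.625) = 5.25; z₂ = 0.625 − 0.125·5.25 = -0.03125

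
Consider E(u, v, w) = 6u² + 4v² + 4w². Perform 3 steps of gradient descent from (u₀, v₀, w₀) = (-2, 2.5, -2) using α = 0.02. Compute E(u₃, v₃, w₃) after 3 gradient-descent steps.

19.02801758208

∇E = (12u, 8v, 8w)
Step 1: at (-2, 2.5, -2), ∇E = (-24, 20, -16) → (-2, 2.5, -2) − 0.02·(-24, 20, -16) = (-1.52, 2.1, -1.68)
Step 2: at (-1.52, 2.1, -1.68), ∇E = (-18.24, 16.8, -13.44) → (-1.52, 2.1, -1.68) − 0.02·(-18.24, 16.8, -13.44) = (-1.1552, 1.764, -1.4112)
Step 3: at (-1.1552, 1.764, -1.4112), ∇E = (-13.8624, 14.112, -11.2896) → (-1.1552, 1.764, -1.4112) − 0.02·(-13.8624, 14.112, -11.2896) = (-0.877952, 1.48176, -1.185408)
E(-0.877952, 1.48176, -1.185408) = 19.02801758208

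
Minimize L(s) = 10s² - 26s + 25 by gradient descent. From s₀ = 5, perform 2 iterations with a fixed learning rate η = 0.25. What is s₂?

L′(s) = 20s - 26
s₁ = 5 − 0.25·74 = -13.5
s₂ = -13.5 − 0.25·(-296) = 60.5

60.5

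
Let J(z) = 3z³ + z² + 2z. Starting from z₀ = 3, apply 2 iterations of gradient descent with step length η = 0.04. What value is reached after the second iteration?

J′(z) = 9z² + 2z + 2
Step 1: J′(3) = 89; z₁ = 3 − 0.04·89 = -0.56
Step 2: J′(-0.56) = 3.7024; z₂ = -0.56 − 0.04·3.7024 = -0.708096

-0.708096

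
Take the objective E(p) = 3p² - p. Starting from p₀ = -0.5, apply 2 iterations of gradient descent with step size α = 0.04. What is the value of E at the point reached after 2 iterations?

E′(p) = 6p - 1
Step 1: E′(-0.5) = -4; p₁ = -0.5 − 0.04·(-4) = -0.34
Step 2: E′(-0.34) = -3.04; p₂ = -0.34 − 0.04·(-3.04) = -0.2184
E(-0.2184) = 0.36149568

0.36149568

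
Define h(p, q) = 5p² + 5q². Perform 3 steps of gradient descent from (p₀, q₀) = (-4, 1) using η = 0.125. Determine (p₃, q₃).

(0.0625, -0.015625)

∇h = (10p, 10q)
Step 1: at (-4, 1), ∇h = (-40, 10) → (-4, 1) − 0.125·(-40, 10) = (1, -0.25)
Step 2: at (1, -0.25), ∇h = (10, -2.5) → (1, -0.25) − 0.125·(10, -2.5) = (-0.25, 0.0625)
Step 3: at (-0.25, 0.0625), ∇h = (-2.5, 0.625) → (-0.25, 0.0625) − 0.125·(-2.5, 0.625) = (0.0625, -0.015625)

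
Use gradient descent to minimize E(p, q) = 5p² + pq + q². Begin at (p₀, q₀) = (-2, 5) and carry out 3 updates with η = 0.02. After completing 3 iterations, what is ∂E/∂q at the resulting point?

7.785592

∇E = (10p + q, p + 2q)
(p₁, q₁) = (-2, 5) − 0.02·(-15, 8) = (-1.7, 4.84)
(p₂, q₂) = (-1.7, 4.84) − 0.02·(-12.16, 7.98) = (-1.4568, 4.6804)
(p₃, q₃) = (-1.4568, 4.6804) − 0.02·(-9.8876, 7.904) = (-1.259048, 4.52232)
∂E/∂q at (-1.259048, 4.52232) = 7.785592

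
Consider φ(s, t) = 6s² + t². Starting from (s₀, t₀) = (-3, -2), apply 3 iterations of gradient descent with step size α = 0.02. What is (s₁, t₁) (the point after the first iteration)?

(-2.28, -1.92)

∇φ = (12s, 2t)
(s₁, t₁) = (-3, -2) − 0.02·(-36, -4) = (-2.28, -1.92)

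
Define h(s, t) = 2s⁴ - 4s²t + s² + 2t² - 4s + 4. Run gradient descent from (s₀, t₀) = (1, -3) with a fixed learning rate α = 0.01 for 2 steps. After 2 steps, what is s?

0.53952

∇h = (8s³ - 8st + 2s - 4, -4s² + 4t)
Step 1: at (1, -3), ∇h = (30, -16) → (1, -3) − 0.01·(30, -16) = (0.7, -2.84)
Step 2: at (0.7, -2.84), ∇h = (16.048, -13.32) → (0.7, -2.84) − 0.01·(16.048, -13.32) = (0.53952, -2.7068)
s = 0.53952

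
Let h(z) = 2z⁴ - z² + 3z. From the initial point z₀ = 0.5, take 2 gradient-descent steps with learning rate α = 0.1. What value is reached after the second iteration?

h′(z) = 8z³ - 2z + 3
Step 1: h′(0.5) = 3; z₁ = 0.5 − 0.1·3 = 0.2
Step 2: h′(0.2) = 2.664; z₂ = 0.2 − 0.1·2.664 = -0.0664

-0.0664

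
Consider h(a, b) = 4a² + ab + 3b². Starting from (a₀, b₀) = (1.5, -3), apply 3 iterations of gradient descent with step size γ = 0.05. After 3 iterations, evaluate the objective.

∇h = (8a + b, a + 6b)
Step 1: at (1.5, -3), ∇h = (9, -16.5) → (1.5, -3) − 0.05·(9, -16.5) = (1.05, -2.175)
Step 2: at (1.05, -2.175), ∇h = (6.225, -12) → (1.05, -2.175) − 0.05·(6.225, -12) = (0.73875, -1.575)
Step 3: at (0.73875, -1.575), ∇h = (4.335, -8.71125) → (0.73875, -1.575) − 0.05·(4.335, -8.71125) = (0.522, -1.1394375)
h(0.522, -1.1394375) = 4.39010307421875

4.39010307421875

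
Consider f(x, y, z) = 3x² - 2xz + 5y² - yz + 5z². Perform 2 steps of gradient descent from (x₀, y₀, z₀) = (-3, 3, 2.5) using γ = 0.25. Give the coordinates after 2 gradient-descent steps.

∇f = (6x - 2z, 10y - z, -2x - y + 10z)
Step 1: at (-3, 3, 2.5), ∇f = (-23, 27.5, 28) → (-3, 3, 2.5) − 0.25·(-23, 27.5, 28) = (2.75, -3.875, -4.5)
Step 2: at (2.75, -3.875, -4.5), ∇f = (25.5, -34.25, -46.625) → (2.75, -3.875, -4.5) − 0.25·(25.5, -34.25, -46.625) = (-3.625, 4.6875, 7.15625)

(-3.625, 4.6875, 7.15625)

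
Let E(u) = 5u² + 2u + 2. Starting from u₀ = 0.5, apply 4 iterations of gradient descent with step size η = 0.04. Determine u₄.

E′(u) = 10u + 2
u₁ = 0.5 − 0.04·7 = 0.22
u₂ = 0.22 − 0.04·4.2 = 0.052
u₃ = 0.052 − 0.04·2.52 = -0.0488
u₄ = -0.0488 − 0.04·1.512 = -0.10928

-0.10928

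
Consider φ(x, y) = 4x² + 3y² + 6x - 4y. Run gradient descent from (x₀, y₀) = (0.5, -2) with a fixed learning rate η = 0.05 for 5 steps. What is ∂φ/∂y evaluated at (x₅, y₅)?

∇φ = (8x + 6, 6y - 4)
Step 1: at (0.5, -2), ∇φ = (10, -16) → (0.5, -2) − 0.05·(10, -16) = (0, -1.2)
Step 2: at (0, -1.2), ∇φ = (6, -11.2) → (0, -1.2) − 0.05·(6, -11.2) = (-0.3, -0.64)
Step 3: at (-0.3, -0.64), ∇φ = (3.6, -7.84) → (-0.3, -0.64) − 0.05·(3.6, -7.84) = (-0.48, -0.248)
Step 4: at (-0.48, -0.248), ∇φ = (2.16, -5.488) → (-0.48, -0.248) − 0.05·(2.16, -5.488) = (-0.588, 0.0264)
Step 5: at (-0.588, 0.0264), ∇φ = (1.296, -3.8416) → (-0.588, 0.0264) − 0.05·(1.296, -3.8416) = (-0.6528, 0.21848)
∂φ/∂y at (-0.6528, 0.21848) = -2.68912

-2.68912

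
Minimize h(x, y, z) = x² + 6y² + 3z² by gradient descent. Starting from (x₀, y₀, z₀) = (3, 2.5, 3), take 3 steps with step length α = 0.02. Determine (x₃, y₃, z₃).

(2.654208, 1.09744, 2.044416)

∇h = (2x, 12y, 6z)
Step 1: at (3, 2.5, 3), ∇h = (6, 30, 18) → (3, 2.5, 3) − 0.02·(6, 30, 18) = (2.88, 1.9, 2.64)
Step 2: at (2.88, 1.9, 2.64), ∇h = (5.76, 22.8, 15.84) → (2.88, 1.9, 2.64) − 0.02·(5.76, 22.8, 15.84) = (2.7648, 1.444, 2.3232)
Step 3: at (2.7648, 1.444, 2.3232), ∇h = (5.5296, 17.328, 13.9392) → (2.7648, 1.444, 2.3232) − 0.02·(5.5296, 17.328, 13.9392) = (2.654208, 1.09744, 2.044416)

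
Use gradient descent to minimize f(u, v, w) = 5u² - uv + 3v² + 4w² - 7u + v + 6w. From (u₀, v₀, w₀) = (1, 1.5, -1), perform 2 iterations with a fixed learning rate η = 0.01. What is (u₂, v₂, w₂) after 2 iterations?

∇f = (10u - v - 7, -u + 6v + 1, 8w + 6)
Step 1: at (1, 1.5, -1), ∇f = (1.5, 9, -2) → (1, 1.5, -1) − 0.01·(1.5, 9, -2) = (0.985, 1.41, -0.98)
Step 2: at (0.985, 1.41, -0.98), ∇f = (1.44, 8.475, -1.84) → (0.985, 1.41, -0.98) − 0.01·(1.44, 8.475, -1.84) = (0.9706, 1.32525, -0.9616)

(0.9706, 1.32525, -0.9616)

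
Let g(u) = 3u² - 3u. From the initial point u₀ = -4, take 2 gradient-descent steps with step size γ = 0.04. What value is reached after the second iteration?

-2.0992

g′(u) = 6u - 3
u₁ = -4 − 0.04·(-27) = -2.92
u₂ = -2.92 − 0.04·(-20.52) = -2.0992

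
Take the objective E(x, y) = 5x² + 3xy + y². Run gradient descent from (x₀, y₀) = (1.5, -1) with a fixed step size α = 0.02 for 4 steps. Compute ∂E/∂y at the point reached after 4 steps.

0.17988264

∇E = (10x + 3y, 3x + 2y)
Step 1: at (1.5, -1), ∇E = (12, 2.5) → (1.5, -1) − 0.02·(12, 2.5) = (1.26, -1.05)
Step 2: at (1.26, -1.05), ∇E = (9.45, 1.68) → (1.26, -1.05) − 0.02·(9.45, 1.68) = (1.071, -1.0836)
Step 3: at (1.071, -1.0836), ∇E = (7.4592, 1.0458) → (1.071, -1.0836) − 0.02·(7.4592, 1.0458) = (0.921816, -1.104516)
Step 4: at (0.921816, -1.104516), ∇E = (5.904612, 0.556416) → (0.921816, -1.104516) − 0.02·(5.904612, 0.556416) = (0.80372376, -1.11564432)
∂E/∂y at (0.80372376, -1.11564432) = 0.17988264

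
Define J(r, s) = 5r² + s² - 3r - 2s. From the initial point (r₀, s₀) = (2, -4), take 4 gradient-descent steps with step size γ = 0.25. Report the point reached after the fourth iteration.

∇J = (10r - 3, 2s - 2)
(r₁, s₁) = (2, -4) − 0.25·(17, -10) = (-2.25, -1.5)
(r₂, s₂) = (-2.25, -1.5) − 0.25·(-25.5, -5) = (4.125, -0.25)
(r₃, s₃) = (4.125, -0.25) − 0.25·(38.25, -2.5) = (-5.4375, 0.375)
(r₄, s₄) = (-5.4375, 0.375) − 0.25·(-57.375, -1.25) = (8.90625, 0.6875)

(8.90625, 0.6875)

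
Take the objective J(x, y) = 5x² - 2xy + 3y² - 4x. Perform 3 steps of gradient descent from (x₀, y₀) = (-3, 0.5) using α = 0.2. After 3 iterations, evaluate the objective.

∇J = (10x - 2y - 4, -2x + 6y)
Step 1: at (-3, 0.5), ∇J = (-35, 9) → (-3, 0.5) − 0.2·(-35, 9) = (4, -1.3)
Step 2: at (4, -1.3), ∇J = (38.6, -15.8) → (4, -1.3) − 0.2·(38.6, -15.8) = (-3.72, 1.86)
Step 3: at (-3.72, 1.86), ∇J = (-44.92, 18.6) → (-3.72, 1.86) − 0.2·(-44.92, 18.6) = (5.264, -1.86)
J(5.264, -1.86) = 147.45336

147.45336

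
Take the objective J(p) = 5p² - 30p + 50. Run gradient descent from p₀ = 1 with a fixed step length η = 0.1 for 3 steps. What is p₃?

3

J′(p) = 10p - 30
Step 1: J′(1) = -20; p₁ = 1 − 0.1·(-20) = 3
Step 2: J′(3) = 0; p₂ = 3 − 0.1·0 = 3
Step 3: J′(3) = 0; p₃ = 3 − 0.1·0 = 3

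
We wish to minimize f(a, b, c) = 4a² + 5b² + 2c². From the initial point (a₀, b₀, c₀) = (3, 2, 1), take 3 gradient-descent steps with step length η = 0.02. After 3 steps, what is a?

1.778112

∇f = (8a, 10b, 4c)
Step 1: at (3, 2, 1), ∇f = (24, 20, 4) → (3, 2, 1) − 0.02·(24, 20, 4) = (2.52, 1.6, 0.92)
Step 2: at (2.52, 1.6, 0.92), ∇f = (20.16, 16, 3.68) → (2.52, 1.6, 0.92) − 0.02·(20.16, 16, 3.68) = (2.1168, 1.28, 0.8464)
Step 3: at (2.1168, 1.28, 0.8464), ∇f = (16.9344, 12.8, 3.3856) → (2.1168, 1.28, 0.8464) − 0.02·(16.9344, 12.8, 3.3856) = (1.778112, 1.024, 0.778688)
a = 1.778112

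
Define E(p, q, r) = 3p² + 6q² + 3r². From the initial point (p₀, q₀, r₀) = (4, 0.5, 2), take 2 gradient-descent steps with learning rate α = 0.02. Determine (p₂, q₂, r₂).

(3.0976, 0.2888, 1.5488)

∇E = (6p, 12q, 6r)
Step 1: at (4, 0.5, 2), ∇E = (24, 6, 12) → (4, 0.5, 2) − 0.02·(24, 6, 12) = (3.52, 0.38, 1.76)
Step 2: at (3.52, 0.38, 1.76), ∇E = (21.12, 4.56, 10.56) → (3.52, 0.38, 1.76) − 0.02·(21.12, 4.56, 10.56) = (3.0976, 0.2888, 1.5488)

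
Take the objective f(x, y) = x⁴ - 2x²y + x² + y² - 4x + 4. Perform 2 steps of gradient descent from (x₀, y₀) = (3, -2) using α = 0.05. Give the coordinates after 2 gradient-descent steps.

(7.6666, 0.559)

∇f = (4x³ - 4xy + 2x - 4, -2x² + 2y)
(x₁, y₁) = (3, -2) − 0.05·(134, -22) = (-3.7, -0.9)
(x₂, y₂) = (-3.7, -0.9) − 0.05·(-227.332, -29.18) = (7.6666, 0.559)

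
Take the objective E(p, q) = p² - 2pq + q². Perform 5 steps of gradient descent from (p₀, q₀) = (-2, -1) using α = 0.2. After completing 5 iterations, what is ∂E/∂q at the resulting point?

0.00064

∇E = (2p - 2q, -2p + 2q)
(p₁, q₁) = (-2, -1) − 0.2·(-2, 2) = (-1.6, -1.4)
(p₂, q₂) = (-1.6, -1.4) − 0.2·(-0.4, 0.4) = (-1.52, -1.48)
(p₃, q₃) = (-1.52, -1.48) − 0.2·(-0.08, 0.08) = (-1.504, -1.496)
(p₄, q₄) = (-1.504, -1.496) − 0.2·(-0.016, 0.016) = (-1.5008, -1.4992)
(p₅, q₅) = (-1.5008, -1.4992) − 0.2·(-0.0032, 0.0032) = (-1.50016, -1.49984)
∂E/∂q at (-1.50016, -1.49984) = 0.00064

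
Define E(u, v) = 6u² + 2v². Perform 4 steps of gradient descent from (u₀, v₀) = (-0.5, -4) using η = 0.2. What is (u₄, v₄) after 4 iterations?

∇E = (12u, 4v)
(u₁, v₁) = (-0.5, -4) − 0.2·(-6, -16) = (0.7, -0.8)
(u₂, v₂) = (0.7, -0.8) − 0.2·(8.4, -3.2) = (-0.98, -0.16)
(u₃, v₃) = (-0.98, -0.16) − 0.2·(-11.76, -0.64) = (1.372, -0.032)
(u₄, v₄) = (1.372, -0.032) − 0.2·(16.464, -0.128) = (-1.9208, -0.0064)

(-1.9208, -0.0064)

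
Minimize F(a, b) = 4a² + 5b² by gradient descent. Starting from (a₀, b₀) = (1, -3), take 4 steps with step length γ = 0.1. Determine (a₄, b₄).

(0.0016, 0)

∇F = (8a, 10b)
Step 1: at (1, -3), ∇F = (8, -30) → (1, -3) − 0.1·(8, -30) = (0.2, 0)
Step 2: at (0.2, 0), ∇F = (1.6, 0) → (0.2, 0) − 0.1·(1.6, 0) = (0.04, 0)
Step 3: at (0.04, 0), ∇F = (0.32, 0) → (0.04, 0) − 0.1·(0.32, 0) = (0.008, 0)
Step 4: at (0.008, 0), ∇F = (0.064, 0) → (0.008, 0) − 0.1·(0.064, 0) = (0.0016, 0)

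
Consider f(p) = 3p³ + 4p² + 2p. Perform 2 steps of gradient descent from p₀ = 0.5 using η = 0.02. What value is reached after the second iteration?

f′(p) = 9p² + 8p + 2
p₁ = 0.5 − 0.02·8.25 = 0.335
p₂ = 0.335 − 0.02·5.690025 = 0.2211995

0.2211995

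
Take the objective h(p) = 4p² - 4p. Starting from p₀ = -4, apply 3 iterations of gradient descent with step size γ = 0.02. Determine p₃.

h′(p) = 8p - 4
Step 1: h′(-4) = -36; p₁ = -4 − 0.02·(-36) = -3.28
Step 2: h′(-3.28) = -30.24; p₂ = -3.28 − 0.02·(-30.24) = -2.6752
Step 3: h′(-2.6752) = -25.4016; p₃ = -2.6752 − 0.02·(-25.4016) = -2.167168

-2.167168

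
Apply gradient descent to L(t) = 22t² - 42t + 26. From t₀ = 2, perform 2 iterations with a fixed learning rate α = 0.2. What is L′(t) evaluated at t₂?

L′(t) = 44t - 42
t₁ = 2 − 0.2·46 = -7.2
t₂ = -7.2 − 0.2·(-358.8) = 64.56
L′(t) at (64.56) = 2798.64

2798.64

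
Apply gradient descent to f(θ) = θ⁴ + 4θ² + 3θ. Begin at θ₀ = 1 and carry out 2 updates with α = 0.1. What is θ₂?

f′(θ) = 4θ³ + 8θ + 3
Step 1: f′(1) = 15; θ₁ = 1 − 0.1·15 = -0.5
Step 2: f′(-0.5) = -1.5; θ₂ = -0.5 − 0.1·(-1.5) = -0.35

-0.35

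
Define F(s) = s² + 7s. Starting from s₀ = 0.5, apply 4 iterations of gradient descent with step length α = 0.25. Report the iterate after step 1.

F′(s) = 2s + 7
Step 1: F′(0.5) = 8; s₁ = 0.5 − 0.25·8 = -1.5

-1.5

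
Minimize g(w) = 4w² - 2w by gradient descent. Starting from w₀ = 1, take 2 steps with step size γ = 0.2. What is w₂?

0.52

g′(w) = 8w - 2
Step 1: g′(1) = 6; w₁ = 1 − 0.2·6 = -0.2
Step 2: g′(-0.2) = -3.6; w₂ = -0.2 − 0.2·(-3.6) = 0.52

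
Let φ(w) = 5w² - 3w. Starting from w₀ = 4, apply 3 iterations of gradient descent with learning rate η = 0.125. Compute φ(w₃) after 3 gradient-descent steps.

φ′(w) = 10w - 3
w₁ = 4 − 0.125·37 = -0.625
w₂ = -0.625 − 0.125·(-9.25) = 0.53125
w₃ = 0.53125 − 0.125·2.3125 = 0.2421875
φ(0.2421875) = -0.43328857421875

-0.43328857421875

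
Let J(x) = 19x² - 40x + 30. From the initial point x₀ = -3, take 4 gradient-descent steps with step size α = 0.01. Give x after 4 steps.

0.45380112

J′(x) = 38x - 40
x₁ = -3 − 0.01·(-154) = -1.46
x₂ = -1.46 − 0.01·(-95.48) = -0.5052
x₃ = -0.5052 − 0.01·(-59.1976) = 0.086776
x₄ = 0.086776 − 0.01·(-36.702512) = 0.45380112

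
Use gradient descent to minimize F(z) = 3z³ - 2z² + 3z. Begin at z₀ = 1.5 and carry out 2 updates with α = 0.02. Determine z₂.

0.9472755

F′(z) = 9z² - 4z + 3
z₁ = 1.5 − 0.02·17.25 = 1.155
z₂ = 1.155 − 0.02·10.386225 = 0.9472755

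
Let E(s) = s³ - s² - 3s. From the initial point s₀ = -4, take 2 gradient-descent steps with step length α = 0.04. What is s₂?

E′(s) = 3s² - 2s - 3
s₁ = -4 − 0.04·53 = -6.12
s₂ = -6.12 − 0.04·121.6032 = -10.984128

-10.984128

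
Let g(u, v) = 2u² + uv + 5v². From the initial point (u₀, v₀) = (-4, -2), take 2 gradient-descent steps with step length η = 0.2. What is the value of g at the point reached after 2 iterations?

∇g = (4u + v, u + 10v)
(u₁, v₁) = (-4, -2) − 0.2·(-18, -24) = (-0.4, 2.8)
(u₂, v₂) = (-0.4, 2.8) − 0.2·(1.2, 27.6) = (-0.64, -2.72)
g(-0.64, -2.72) = 39.552

39.552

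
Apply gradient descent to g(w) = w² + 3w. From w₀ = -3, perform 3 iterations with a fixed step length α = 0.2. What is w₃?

g′(w) = 2w + 3
Step 1: g′(-3) = -3; w₁ = -3 − 0.2·(-3) = -2.4
Step 2: g′(-2.4) = -1.8; w₂ = -2.4 − 0.2·(-1.8) = -2.04
Step 3: g′(-2.04) = -1.08; w₃ = -2.04 − 0.2·(-1.08) = -1.824

-1.824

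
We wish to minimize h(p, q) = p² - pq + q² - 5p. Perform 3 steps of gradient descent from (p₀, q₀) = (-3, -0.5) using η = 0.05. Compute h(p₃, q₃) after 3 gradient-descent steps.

9.85506492578125

∇h = (2p - q - 5, -p + 2q)
(p₁, q₁) = (-3, -0.5) − 0.05·(-10.5, 2) = (-2.475, -0.6)
(p₂, q₂) = (-2.475, -0.6) − 0.05·(-9.35, 1.275) = (-2.0075, -0.66375)
(p₃, q₃) = (-2.0075, -0.66375) − 0.05·(-8.35125, 0.68) = (-1.5899375, -0.69775)
h(-1.5899375, -0.69775) = 9.85506492578125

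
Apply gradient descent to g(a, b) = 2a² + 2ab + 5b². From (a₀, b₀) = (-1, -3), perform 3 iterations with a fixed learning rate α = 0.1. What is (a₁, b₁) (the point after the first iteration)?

(0, 0.2)

∇g = (4a + 2b, 2a + 10b)
(a₁, b₁) = (-1, -3) − 0.1·(-10, -32) = (0, 0.2)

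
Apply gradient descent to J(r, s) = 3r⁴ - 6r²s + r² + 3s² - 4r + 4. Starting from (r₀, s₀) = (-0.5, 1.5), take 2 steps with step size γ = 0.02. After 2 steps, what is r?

∇J = (12r³ - 12rs + 2r - 4, -6r² + 6s)
Step 1: at (-0.5, 1.5), ∇J = (2.5, 7.5) → (-0.5, 1.5) − 0.02·(2.5, 7.5) = (-0.55, 1.35)
Step 2: at (-0.55, 1.35), ∇J = (1.8135, 6.285) → (-0.55, 1.35) − 0.02·(1.8135, 6.285) = (-0.58627, 1.2243)
r = -0.58627

-0.58627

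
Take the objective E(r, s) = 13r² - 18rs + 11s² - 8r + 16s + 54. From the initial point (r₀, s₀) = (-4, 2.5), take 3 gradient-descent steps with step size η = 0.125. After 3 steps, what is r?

∇E = (26r - 18s - 8, -18r + 22s + 16)
(r₁, s₁) = (-4, 2.5) − 0.125·(-157, 143) = (15.625, -15.375)
(r₂, s₂) = (15.625, -15.375) − 0.125·(675, -603.5) = (-68.75, 60.0625)
(r₃, s₃) = (-68.75, 60.0625) − 0.125·(-2876.625, 2574.875) = (290.828125, -261.796875)
r = 290.828125

290.828125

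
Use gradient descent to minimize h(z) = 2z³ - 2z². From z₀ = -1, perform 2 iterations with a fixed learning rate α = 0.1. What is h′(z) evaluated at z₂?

183.04

h′(z) = 6z² - 4z
Step 1: h′(-1) = 10; z₁ = -1 − 0.1·10 = -2
Step 2: h′(-2) = 32; z₂ = -2 − 0.1·32 = -5.2
h′(z) at (-5.2) = 183.04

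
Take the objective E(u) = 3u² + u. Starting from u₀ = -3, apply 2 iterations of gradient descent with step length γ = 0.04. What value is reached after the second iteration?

-1.8032

E′(u) = 6u + 1
Step 1: E′(-3) = -17; u₁ = -3 − 0.04·(-17) = -2.32
Step 2: E′(-2.32) = -12.92; u₂ = -2.32 − 0.04·(-12.92) = -1.8032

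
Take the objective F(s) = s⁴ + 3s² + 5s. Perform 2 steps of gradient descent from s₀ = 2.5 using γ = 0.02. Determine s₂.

0.59887

F′(s) = 4s³ + 6s + 5
Step 1: F′(2.5) = 82.5; s₁ = 2.5 − 0.02·82.5 = 0.85
Step 2: F′(0.85) = 12.5565; s₂ = 0.85 − 0.02·12.5565 = 0.59887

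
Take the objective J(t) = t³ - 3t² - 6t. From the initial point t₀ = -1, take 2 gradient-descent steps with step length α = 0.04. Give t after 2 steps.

J′(t) = 3t² - 6t - 6
t₁ = -1 − 0.04·3 = -1.12
t₂ = -1.12 − 0.04·4.4832 = -1.299328

-1.299328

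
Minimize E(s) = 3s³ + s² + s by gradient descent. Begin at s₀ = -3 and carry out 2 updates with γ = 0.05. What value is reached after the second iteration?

E′(s) = 9s² + 2s + 1
s₁ = -3 − 0.05·76 = -6.8
s₂ = -6.8 − 0.05·403.56 = -26.978

-26.978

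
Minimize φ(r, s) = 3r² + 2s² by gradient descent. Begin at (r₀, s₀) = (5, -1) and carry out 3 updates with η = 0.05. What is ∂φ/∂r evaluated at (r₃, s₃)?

∇φ = (6r, 4s)
(r₁, s₁) = (5, -1) − 0.05·(30, -4) = (3.5, -0.8)
(r₂, s₂) = (3.5, -0.8) − 0.05·(21, -3.2) = (2.45, -0.64)
(r₃, s₃) = (2.45, -0.64) − 0.05·(14.7, -2.56) = (1.715, -0.512)
∂φ/∂r at (1.715, -0.512) = 10.29

10.29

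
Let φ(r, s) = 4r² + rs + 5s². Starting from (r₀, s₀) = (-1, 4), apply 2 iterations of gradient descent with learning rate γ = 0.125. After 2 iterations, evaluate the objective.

0.47412109375

∇φ = (8r + s, r + 10s)
Step 1: at (-1, 4), ∇φ = (-4, 39) → (-1, 4) − 0.125·(-4, 39) = (-0.5, -0.875)
Step 2: at (-0.5, -0.875), ∇φ = (-4.875, -9.25) → (-0.5, -0.875) − 0.125·(-4.875, -9.25) = (0.109375, 0.28125)
φ(0.109375, 0.28125) = 0.47412109375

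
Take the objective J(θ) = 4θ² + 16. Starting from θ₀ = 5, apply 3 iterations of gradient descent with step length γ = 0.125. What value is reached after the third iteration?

0

J′(θ) = 8θ
Step 1: J′(5) = 40; θ₁ = 5 − 0.125·40 = 0
Step 2: J′(0) = 0; θ₂ = 0 − 0.125·0 = 0
Step 3: J′(0) = 0; θ₃ = 0 − 0.125·0 = 0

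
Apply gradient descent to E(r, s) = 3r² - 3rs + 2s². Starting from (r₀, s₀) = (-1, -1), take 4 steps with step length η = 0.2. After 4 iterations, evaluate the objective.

∇E = (6r - 3s, -3r + 4s)
(r₁, s₁) = (-1, -1) − 0.2·(-3, -1) = (-0.4, -0.8)
(r₂, s₂) = (-0.4, -0.8) − 0.2·(0, -2) = (-0.4, -0.4)
(r₃, s₃) = (-0.4, -0.4) − 0.2·(-1.2, -0.4) = (-0.16, -0.32)
(r₄, s₄) = (-0.16, -0.32) − 0.2·(0, -0.8) = (-0.16, -0.16)
E(-0.16, -0.16) = 0.0512

0.0512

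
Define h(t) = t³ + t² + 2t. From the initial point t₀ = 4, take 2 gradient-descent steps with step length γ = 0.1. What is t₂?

h′(t) = 3t² + 2t + 2
Step 1: h′(4) = 58; t₁ = 4 − 0.1·58 = -1.8
Step 2: h′(-1.8) = 8.12; t₂ = -1.8 − 0.1·8.12 = -2.612

-2.612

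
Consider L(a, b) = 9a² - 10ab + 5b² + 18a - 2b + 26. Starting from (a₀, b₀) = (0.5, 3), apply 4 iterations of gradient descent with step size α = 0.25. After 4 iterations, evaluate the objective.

∇L = (18a - 10b + 18, -10a + 10b - 2)
(a₁, b₁) = (0.5, 3) − 0.25·(-3, 23) = (1.25, -2.75)
(a₂, b₂) = (1.25, -2.75) − 0.25·(68, -42) = (-15.75, 7.75)
(a₃, b₃) = (-15.75, 7.75) − 0.25·(-343, 233) = (70, -50.5)
(a₄, b₄) = (70, -50.5) − 0.25·(1783, -1207) = (-375.75, 251.25)
L(-375.75, 251.25) = 2523157.25

2523157.25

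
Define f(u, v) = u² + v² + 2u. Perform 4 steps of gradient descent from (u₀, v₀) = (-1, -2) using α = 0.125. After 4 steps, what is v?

∇f = (2u + 2, 2v)
(u₁, v₁) = (-1, -2) − 0.125·(0, -4) = (-1, -1.5)
(u₂, v₂) = (-1, -1.5) − 0.125·(0, -3) = (-1, -1.125)
(u₃, v₃) = (-1, -1.125) − 0.125·(0, -2.25) = (-1, -0.84375)
(u₄, v₄) = (-1, -0.84375) − 0.125·(0, -1.6875) = (-1, -0.6328125)
v = -0.6328125

-0.6328125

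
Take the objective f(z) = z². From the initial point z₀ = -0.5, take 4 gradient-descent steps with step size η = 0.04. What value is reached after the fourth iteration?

f′(z) = 2z
z₁ = -0.5 − 0.04·(-1) = -0.46
z₂ = -0.46 − 0.04·(-0.92) = -0.4232
z₃ = -0.4232 − 0.04·(-0.8464) = -0.389344
z₄ = -0.389344 − 0.04·(-0.778688) = -0.35819648

-0.35819648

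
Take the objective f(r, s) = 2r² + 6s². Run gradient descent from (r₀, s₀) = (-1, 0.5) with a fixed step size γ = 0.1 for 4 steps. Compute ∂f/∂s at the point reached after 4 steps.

∇f = (4r, 12s)
(r₁, s₁) = (-1, 0.5) − 0.1·(-4, 6) = (-0.6, -0.1)
(r₂, s₂) = (-0.6, -0.1) − 0.1·(-2.4, -1.2) = (-0.36, 0.02)
(r₃, s₃) = (-0.36, 0.02) − 0.1·(-1.44, 0.24) = (-0.216, -0.004)
(r₄, s₄) = (-0.216, -0.004) − 0.1·(-0.864, -0.048) = (-0.1296, 0.0008)
∂f/∂s at (-0.1296, 0.0008) = 0.0096

0.0096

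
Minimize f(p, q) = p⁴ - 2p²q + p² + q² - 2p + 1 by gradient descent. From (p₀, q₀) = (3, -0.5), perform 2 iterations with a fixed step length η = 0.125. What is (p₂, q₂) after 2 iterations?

∇f = (4p³ - 4pq + 2p - 2, -2p² + 2q)
(p₁, q₁) = (3, -0.5) − 0.125·(118, -19) = (-11.75, 1.875)
(p₂, q₂) = (-11.75, 1.875) − 0.125·(-6426.3125, -272.375) = (791.5390625, 35.921875)

(791.5390625, 35.921875)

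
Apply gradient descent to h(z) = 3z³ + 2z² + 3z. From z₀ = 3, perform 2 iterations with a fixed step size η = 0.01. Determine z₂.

1.553856

h′(z) = 9z² + 4z + 3
z₁ = 3 − 0.01·96 = 2.04
z₂ = 2.04 − 0.01·48.6144 = 1.553856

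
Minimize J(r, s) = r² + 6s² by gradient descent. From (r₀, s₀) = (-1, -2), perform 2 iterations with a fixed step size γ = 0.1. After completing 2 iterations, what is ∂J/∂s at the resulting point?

∇J = (2r, 12s)
Step 1: at (-1, -2), ∇J = (-2, -24) → (-1, -2) − 0.1·(-2, -24) = (-0.8, 0.4)
Step 2: at (-0.8, 0.4), ∇J = (-1.6, 4.8) → (-0.8, 0.4) − 0.1·(-1.6, 4.8) = (-0.64, -0.08)
∂J/∂s at (-0.64, -0.08) = -0.96

-0.96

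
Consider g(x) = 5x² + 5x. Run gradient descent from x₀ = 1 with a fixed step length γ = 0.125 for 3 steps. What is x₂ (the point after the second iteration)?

-0.40625

g′(x) = 10x + 5
Step 1: g′(1) = 15; x₁ = 1 − 0.125·15 = -0.875
Step 2: g′(-0.875) = -3.75; x₂ = -0.875 − 0.125·(-3.75) = -0.40625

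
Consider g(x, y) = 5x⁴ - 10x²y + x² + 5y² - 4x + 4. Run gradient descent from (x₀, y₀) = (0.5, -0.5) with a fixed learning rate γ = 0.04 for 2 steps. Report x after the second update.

0.3769856

∇g = (20x³ - 20xy + 2x - 4, -10x² + 10y)
(x₁, y₁) = (0.5, -0.5) − 0.04·(4.5, -7.5) = (0.32, -0.2)
(x₂, y₂) = (0.32, -0.2) − 0.04·(-1.42464, -3.024) = (0.3769856, -0.07904)
x = 0.3769856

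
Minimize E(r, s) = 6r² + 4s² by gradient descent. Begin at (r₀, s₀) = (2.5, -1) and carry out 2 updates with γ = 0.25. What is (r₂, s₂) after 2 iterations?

(10, -1)

∇E = (12r, 8s)
(r₁, s₁) = (2.5, -1) − 0.25·(30, -8) = (-5, 1)
(r₂, s₂) = (-5, 1) − 0.25·(-60, 8) = (10, -1)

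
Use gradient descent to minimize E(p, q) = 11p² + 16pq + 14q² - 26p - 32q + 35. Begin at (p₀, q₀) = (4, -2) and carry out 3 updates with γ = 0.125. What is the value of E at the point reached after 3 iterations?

∇E = (22p + 16q - 26, 16p + 28q - 32)
Step 1: at (4, -2), ∇E = (30, -24) → (4, -2) − 0.125·(30, -24) = (0.25, 1)
Step 2: at (0.25, 1), ∇E = (-4.5, 0) → (0.25, 1) − 0.125·(-4.5, 0) = (0.8125, 1)
Step 3: at (0.8125, 1), ∇E = (7.875, 9) → (0.8125, 1) − 0.125·(7.875, 9) = (-0.171875, -0.125)
E(-0.171875, -0.125) = 44.356201171875

44.356201171875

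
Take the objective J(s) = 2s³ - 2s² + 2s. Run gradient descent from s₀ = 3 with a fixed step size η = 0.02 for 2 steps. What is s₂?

J′(s) = 6s² - 4s + 2
s₁ = 3 − 0.02·44 = 2.12
s₂ = 2.12 − 0.02·20.4864 = 1.710272

1.710272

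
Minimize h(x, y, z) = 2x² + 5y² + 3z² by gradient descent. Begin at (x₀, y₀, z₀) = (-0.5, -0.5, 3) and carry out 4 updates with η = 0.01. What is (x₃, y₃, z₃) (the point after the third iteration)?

(-0.442368, -0.3645, 2.491752)

∇h = (4x, 10y, 6z)
(x₁, y₁, z₁) = (-0.5, -0.5, 3) − 0.01·(-2, -5, 18) = (-0.48, -0.45, 2.82)
(x₂, y₂, z₂) = (-0.48, -0.45, 2.82) − 0.01·(-1.92, -4.5, 16.92) = (-0.4608, -0.405, 2.6508)
(x₃, y₃, z₃) = (-0.4608, -0.405, 2.6508) − 0.01·(-1.8432, -4.05, 15.9048) = (-0.442368, -0.3645, 2.491752)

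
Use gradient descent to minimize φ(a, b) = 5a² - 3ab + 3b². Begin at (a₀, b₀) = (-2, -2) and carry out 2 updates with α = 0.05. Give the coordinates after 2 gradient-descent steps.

(-0.905, -1.385)

∇φ = (10a - 3b, -3a + 6b)
(a₁, b₁) = (-2, -2) − 0.05·(-14, -6) = (-1.3, -1.7)
(a₂, b₂) = (-1.3, -1.7) − 0.05·(-7.9, -6.3) = (-0.905, -1.385)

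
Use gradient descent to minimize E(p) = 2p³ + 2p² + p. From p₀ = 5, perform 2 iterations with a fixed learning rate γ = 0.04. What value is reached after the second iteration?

E′(p) = 6p² + 4p + 1
Step 1: E′(5) = 171; p₁ = 5 − 0.04·171 = -1.84
Step 2: E′(-1.84) = 13.9536; p₂ = -1.84 − 0.04·13.9536 = -2.398144

-2.398144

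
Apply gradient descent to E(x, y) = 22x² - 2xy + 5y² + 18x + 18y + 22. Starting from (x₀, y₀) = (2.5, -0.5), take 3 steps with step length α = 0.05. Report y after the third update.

∇E = (44x - 2y + 18, -2x + 10y + 18)
Step 1: at (2.5, -0.5), ∇E = (129, 8) → (2.5, -0.5) − 0.05·(129, 8) = (-3.95, -0.9)
Step 2: at (-3.95, -0.9), ∇E = (-154, 16.9) → (-3.95, -0.9) − 0.05·(-154, 16.9) = (3.75, -1.745)
Step 3: at (3.75, -1.745), ∇E = (186.49, -6.95) → (3.75, -1.745) − 0.05·(186.49, -6.95) = (-5.5745, -1.3975)
y = -1.3975

-1.3975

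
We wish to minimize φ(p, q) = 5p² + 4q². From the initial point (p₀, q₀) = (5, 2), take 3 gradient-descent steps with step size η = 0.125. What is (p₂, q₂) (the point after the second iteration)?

∇φ = (10p, 8q)
(p₁, q₁) = (5, 2) − 0.125·(50, 16) = (-1.25, 0)
(p₂, q₂) = (-1.25, 0) − 0.125·(-12.5, 0) = (0.3125, 0)

(0.3125, 0)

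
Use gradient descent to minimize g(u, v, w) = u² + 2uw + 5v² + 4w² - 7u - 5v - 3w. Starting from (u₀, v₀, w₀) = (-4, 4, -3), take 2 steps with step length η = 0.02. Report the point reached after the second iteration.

(-3.2048, 2.74, -1.7288)

∇g = (2u + 2w - 7, 10v - 5, 2u + 8w - 3)
(u₁, v₁, w₁) = (-4, 4, -3) − 0.02·(-21, 35, -35) = (-3.58, 3.3, -2.3)
(u₂, v₂, w₂) = (-3.58, 3.3, -2.3) − 0.02·(-18.76, 28, -28.56) = (-3.2048, 2.74, -1.7288)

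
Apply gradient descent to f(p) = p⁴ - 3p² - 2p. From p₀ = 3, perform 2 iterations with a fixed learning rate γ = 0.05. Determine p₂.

f′(p) = 4p³ - 6p - 2
p₁ = 3 − 0.05·88 = -1.4
p₂ = -1.4 − 0.05·(-4.576) = -1.1712

-1.1712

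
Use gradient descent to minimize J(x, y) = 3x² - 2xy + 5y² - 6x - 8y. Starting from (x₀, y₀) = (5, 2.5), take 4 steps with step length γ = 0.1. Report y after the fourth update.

1.1528

∇J = (6x - 2y - 6, -2x + 10y - 8)
Step 1: at (5, 2.5), ∇J = (19, 7) → (5, 2.5) − 0.1·(19, 7) = (3.1, 1.8)
Step 2: at (3.1, 1.8), ∇J = (9, 3.8) → (3.1, 1.8) − 0.1·(9, 3.8) = (2.2, 1.42)
Step 3: at (2.2, 1.42), ∇J = (4.36, 1.8) → (2.2, 1.42) − 0.1·(4.36, 1.8) = (1.764, 1.24)
Step 4: at (1.764, 1.24), ∇J = (2.104, 0.872) → (1.764, 1.24) − 0.1·(2.104, 0.872) = (1.5536, 1.1528)
y = 1.1528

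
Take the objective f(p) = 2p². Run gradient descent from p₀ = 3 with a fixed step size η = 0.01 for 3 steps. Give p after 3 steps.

f′(p) = 4p
p₁ = 3 − 0.01·12 = 2.88
p₂ = 2.88 − 0.01·11.52 = 2.7648
p₃ = 2.7648 − 0.01·11.0592 = 2.654208

2.654208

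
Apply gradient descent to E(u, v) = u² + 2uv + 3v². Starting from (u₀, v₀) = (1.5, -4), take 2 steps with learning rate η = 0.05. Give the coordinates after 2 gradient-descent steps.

∇E = (2u + 2v, 2u + 6v)
(u₁, v₁) = (1.5, -4) − 0.05·(-5, -21) = (1.75, -2.95)
(u₂, v₂) = (1.75, -2.95) − 0.05·(-2.4, -14.2) = (1.87, -2.24)

(1.87, -2.24)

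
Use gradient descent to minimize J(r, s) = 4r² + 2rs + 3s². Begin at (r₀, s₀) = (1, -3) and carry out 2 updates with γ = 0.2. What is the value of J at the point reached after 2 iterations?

1.256

∇J = (8r + 2s, 2r + 6s)
Step 1: at (1, -3), ∇J = (2, -16) → (1, -3) − 0.2·(2, -16) = (0.6, 0.2)
Step 2: at (0.6, 0.2), ∇J = (5.2, 2.4) → (0.6, 0.2) − 0.2·(5.2, 2.4) = (-0.44, -0.28)
J(-0.44, -0.28) = 1.256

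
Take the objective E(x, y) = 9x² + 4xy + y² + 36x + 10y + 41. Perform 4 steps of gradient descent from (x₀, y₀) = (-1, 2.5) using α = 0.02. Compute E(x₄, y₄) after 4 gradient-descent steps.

11.0074159300608

∇E = (18x + 4y + 36, 4x + 2y + 10)
(x₁, y₁) = (-1, 2.5) − 0.02·(28, 11) = (-1.56, 2.28)
(x₂, y₂) = (-1.56, 2.28) − 0.02·(17.04, 8.32) = (-1.9008, 2.1136)
(x₃, y₃) = (-1.9008, 2.1136) − 0.02·(10.24, 6.624) = (-2.1056, 1.98112)
(x₄, y₄) = (-2.1056, 1.98112) − 0.02·(6.02368, 5.53984) = (-2.2260736, 1.8703232)
E(-2.2260736, 1.8703232) = 11.0074159300608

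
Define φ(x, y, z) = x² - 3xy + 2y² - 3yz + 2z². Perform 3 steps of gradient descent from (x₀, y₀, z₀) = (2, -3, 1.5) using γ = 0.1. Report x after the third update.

∇φ = (2x - 3y, -3x + 4y - 3z, -3y + 4z)
(x₁, y₁, z₁) = (2, -3, 1.5) − 0.1·(13, -22.5, 15) = (0.7, -0.75, 0)
(x₂, y₂, z₂) = (0.7, -0.75, 0) − 0.1·(3.65, -5.1, 2.25) = (0.335, -0.24, -0.225)
(x₃, y₃, z₃) = (0.335, -0.24, -0.225) − 0.1·(1.39, -1.29, -0.18) = (0.196, -0.111, -0.207)
x = 0.196

0.196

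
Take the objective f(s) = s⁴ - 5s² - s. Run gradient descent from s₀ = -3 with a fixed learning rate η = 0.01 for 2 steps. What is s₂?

-1.98924556

f′(s) = 4s³ - 10s - 1
s₁ = -3 − 0.01·(-79) = -2.21
s₂ = -2.21 − 0.01·(-22.075444) = -1.98924556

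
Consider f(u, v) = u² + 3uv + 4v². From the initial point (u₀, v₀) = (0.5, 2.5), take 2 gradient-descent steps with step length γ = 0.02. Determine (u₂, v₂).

∇f = (2u + 3v, 3u + 8v)
Step 1: at (0.5, 2.5), ∇f = (8.5, 21.5) → (0.5, 2.5) − 0.02·(8.5, 21.5) = (0.33, 2.07)
Step 2: at (0.33, 2.07), ∇f = (6.87, 17.55) → (0.33, 2.07) − 0.02·(6.87, 17.55) = (0.1926, 1.719)

(0.1926, 1.719)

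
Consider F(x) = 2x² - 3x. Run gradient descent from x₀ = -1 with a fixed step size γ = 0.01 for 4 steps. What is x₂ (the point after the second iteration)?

-0.8628

F′(x) = 4x - 3
x₁ = -1 − 0.01·(-7) = -0.93
x₂ = -0.93 − 0.01·(-6.72) = -0.8628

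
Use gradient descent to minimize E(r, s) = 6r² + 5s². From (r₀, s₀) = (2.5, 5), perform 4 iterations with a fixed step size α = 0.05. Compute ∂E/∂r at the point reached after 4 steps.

∇E = (12r, 10s)
(r₁, s₁) = (2.5, 5) − 0.05·(30, 50) = (1, 2.5)
(r₂, s₂) = (1, 2.5) − 0.05·(12, 25) = (0.4, 1.25)
(r₃, s₃) = (0.4, 1.25) − 0.05·(4.8, 12.5) = (0.16, 0.625)
(r₄, s₄) = (0.16, 0.625) − 0.05·(1.92, 6.25) = (0.064, 0.3125)
∂E/∂r at (0.064, 0.3125) = 0.768

0.768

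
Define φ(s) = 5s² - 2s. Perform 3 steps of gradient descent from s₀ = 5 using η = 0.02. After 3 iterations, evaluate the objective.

φ′(s) = 10s - 2
s₁ = 5 − 0.02·48 = 4.04
s₂ = 4.04 − 0.02·38.4 = 3.272
s₃ = 3.272 − 0.02·30.72 = 2.6576
φ(2.6576) = 29.9989888

29.9989888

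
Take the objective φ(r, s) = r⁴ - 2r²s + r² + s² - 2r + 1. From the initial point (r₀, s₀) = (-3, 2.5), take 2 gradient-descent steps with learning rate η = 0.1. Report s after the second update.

9.312

∇φ = (4r³ - 4rs + 2r - 2, -2r² + 2s)
(r₁, s₁) = (-3, 2.5) − 0.1·(-86, -13) = (5.6, 3.8)
(r₂, s₂) = (5.6, 3.8) − 0.1·(626.544, -55.12) = (-57.0544, 9.312)
s = 9.312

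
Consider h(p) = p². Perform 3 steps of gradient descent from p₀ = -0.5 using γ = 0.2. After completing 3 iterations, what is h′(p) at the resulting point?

h′(p) = 2p
p₁ = -0.5 − 0.2·(-1) = -0.3
p₂ = -0.3 − 0.2·(-0.6) = -0.18
p₃ = -0.18 − 0.2·(-0.36) = -0.108
h′(p) at (-0.108) = -0.216

-0.216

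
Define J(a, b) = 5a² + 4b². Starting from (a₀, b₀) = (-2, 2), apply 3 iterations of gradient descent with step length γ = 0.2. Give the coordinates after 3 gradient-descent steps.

(2, -0.432)

∇J = (10a, 8b)
(a₁, b₁) = (-2, 2) − 0.2·(-20, 16) = (2, -1.2)
(a₂, b₂) = (2, -1.2) − 0.2·(20, -9.6) = (-2, 0.72)
(a₃, b₃) = (-2, 0.72) − 0.2·(-20, 5.76) = (2, -0.432)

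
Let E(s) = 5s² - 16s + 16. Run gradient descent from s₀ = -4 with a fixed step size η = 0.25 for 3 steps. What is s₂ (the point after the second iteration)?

-11

E′(s) = 10s - 16
s₁ = -4 − 0.25·(-56) = 10
s₂ = 10 − 0.25·84 = -11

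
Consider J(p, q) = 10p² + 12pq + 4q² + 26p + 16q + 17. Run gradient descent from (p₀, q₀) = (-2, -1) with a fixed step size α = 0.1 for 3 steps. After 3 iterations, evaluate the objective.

∇J = (20p + 12q + 26, 12p + 8q + 16)
(p₁, q₁) = (-2, -1) − 0.1·(-26, -16) = (0.6, 0.6)
(p₂, q₂) = (0.6, 0.6) − 0.1·(45.2, 28) = (-3.92, -2.2)
(p₃, q₃) = (-3.92, -2.2) − 0.1·(-78.8, -48.64) = (3.96, 2.664)
J(3.96, 2.664) = 474.380864

474.380864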